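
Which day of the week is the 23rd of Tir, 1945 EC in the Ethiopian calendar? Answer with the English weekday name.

Saturday

This is JDN 2434409 (31 January 1953 Gregorian).
JDN 2434409 mod 7 = 5, and JDN 0 was a Monday, so this is a Saturday.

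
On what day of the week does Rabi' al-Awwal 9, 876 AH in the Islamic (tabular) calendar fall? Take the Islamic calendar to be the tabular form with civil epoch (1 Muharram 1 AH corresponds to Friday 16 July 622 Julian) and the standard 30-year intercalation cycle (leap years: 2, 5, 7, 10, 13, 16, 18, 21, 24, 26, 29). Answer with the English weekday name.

In the proleptic Gregorian calendar this is 4 September 1471 (JDN 2258578).
JDN 2258578 mod 7 = 0, and JDN 0 was a Monday, so this is a Monday.

Monday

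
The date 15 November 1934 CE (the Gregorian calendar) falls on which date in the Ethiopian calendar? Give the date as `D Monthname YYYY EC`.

6 Hidar 1927 EC

Both dates share Julian Day Number 2427757; in the Ethiopian calendar that is 6 Hidar 1927 EC.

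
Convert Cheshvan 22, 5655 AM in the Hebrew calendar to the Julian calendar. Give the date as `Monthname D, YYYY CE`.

Both dates share Julian Day Number 2413154; in the Julian calendar that is 9 November 1894 CE.

November 9, 1894 CE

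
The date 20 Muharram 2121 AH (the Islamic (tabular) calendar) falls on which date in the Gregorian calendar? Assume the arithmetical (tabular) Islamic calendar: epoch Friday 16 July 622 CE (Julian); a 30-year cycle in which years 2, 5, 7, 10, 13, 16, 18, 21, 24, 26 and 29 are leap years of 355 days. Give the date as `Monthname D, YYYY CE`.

Julian Day Number of the source date = 2699716.
Converting JDN 2699716 to the Gregorian calendar gives 21 June 2679 CE.

June 21, 2679 CE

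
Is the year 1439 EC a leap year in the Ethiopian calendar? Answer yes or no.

yes

1439 mod 4 = 3; in the Ethiopian calendar a year is leap when year mod 4 = 3, so it is a leap year.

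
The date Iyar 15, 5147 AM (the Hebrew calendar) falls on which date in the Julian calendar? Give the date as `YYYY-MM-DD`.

Julian Day Number of the source date = 2227783.
Converting JDN 2227783 to the Julian calendar gives 4 May 1387 CE.

1387-05-04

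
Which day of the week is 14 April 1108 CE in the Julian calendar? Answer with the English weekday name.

Equivalently 21 April 1108 Gregorian, JDN 2125859.
JDN 2125859 mod 7 = 1, and JDN 0 was a Monday, so this is a Tuesday.

Tuesday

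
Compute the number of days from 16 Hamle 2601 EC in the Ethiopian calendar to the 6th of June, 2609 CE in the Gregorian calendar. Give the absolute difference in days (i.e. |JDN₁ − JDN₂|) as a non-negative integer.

First date → JDN 2674186; second date → JDN 2674134.
The interval is |2674186 − 2674134| = 52 days.

52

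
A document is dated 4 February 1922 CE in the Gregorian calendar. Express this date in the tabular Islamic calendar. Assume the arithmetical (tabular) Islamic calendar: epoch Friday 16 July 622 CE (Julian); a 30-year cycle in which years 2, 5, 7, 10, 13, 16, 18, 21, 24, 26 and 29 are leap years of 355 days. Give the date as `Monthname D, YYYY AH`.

Jumada al-Thani 6, 1340 AH

Both dates share Julian Day Number 2423090; in the tabular Islamic calendar that is 6 Jumada al-Thani 1340 AH.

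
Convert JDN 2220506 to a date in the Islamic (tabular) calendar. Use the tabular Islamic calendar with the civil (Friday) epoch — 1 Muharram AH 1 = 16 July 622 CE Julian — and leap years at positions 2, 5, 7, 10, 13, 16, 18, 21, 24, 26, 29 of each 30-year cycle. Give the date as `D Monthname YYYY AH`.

JDN 2220506 is 9 June 1367 in the proleptic Gregorian calendar.
In the tabular Islamic calendar that day is 2 Shawwal 768 AH.

2 Shawwal 768 AH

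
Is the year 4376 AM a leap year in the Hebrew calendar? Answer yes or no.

yes

Hebrew year 4376 is year 6 of its 19-year Metonic cycle; leap years are at positions 3, 6, 8, 11, 14, 17, 19, so it is a leap year (13 months).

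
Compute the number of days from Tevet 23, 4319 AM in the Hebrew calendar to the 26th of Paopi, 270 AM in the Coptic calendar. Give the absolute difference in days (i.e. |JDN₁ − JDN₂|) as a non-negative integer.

1883

JDN of the first date = 1925220.
JDN of the second date = 1923337.
|1923337 − 1925220| = 1883.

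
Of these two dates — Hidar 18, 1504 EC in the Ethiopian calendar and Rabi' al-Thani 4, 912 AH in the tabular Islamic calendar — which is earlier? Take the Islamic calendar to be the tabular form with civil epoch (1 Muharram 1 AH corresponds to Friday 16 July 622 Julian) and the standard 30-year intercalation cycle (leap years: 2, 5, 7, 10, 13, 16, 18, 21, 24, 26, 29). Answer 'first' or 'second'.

First date → JDN 2273269; second date → JDN 2271360.
JDN 2271360 < JDN 2273269, so the second date is earlier.

second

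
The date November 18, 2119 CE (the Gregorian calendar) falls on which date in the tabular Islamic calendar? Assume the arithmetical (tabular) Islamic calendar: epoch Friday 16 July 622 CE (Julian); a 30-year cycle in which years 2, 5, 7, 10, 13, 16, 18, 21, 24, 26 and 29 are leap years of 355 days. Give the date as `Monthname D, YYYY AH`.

Rabi' al-Thani 14, 1544 AH

Julian Day Number of the source date = 2495330.
Converting JDN 2495330 to the tabular Islamic calendar gives 14 Rabi' al-Thani 1544 AH.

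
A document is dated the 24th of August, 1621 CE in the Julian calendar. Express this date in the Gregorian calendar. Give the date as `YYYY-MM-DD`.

The Julian–Gregorian offset here is 10 days (Julian trailing).
24 August 1621 Julian + 10 days → 3 September 1621 Gregorian.

1621-09-03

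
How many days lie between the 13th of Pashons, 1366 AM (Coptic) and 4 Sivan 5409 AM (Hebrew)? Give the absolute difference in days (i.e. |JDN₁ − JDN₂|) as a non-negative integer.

First date → JDN 2323848; second date → JDN 2323480.
The interval is |2323848 − 2323480| = 368 days.

368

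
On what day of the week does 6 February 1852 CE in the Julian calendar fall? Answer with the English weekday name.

In the Gregorian calendar this is 18 February 1852 (JDN 2397537).
JDN 2397537 mod 7 = 2, and JDN 0 was a Monday, so this is a Wednesday.

Wednesday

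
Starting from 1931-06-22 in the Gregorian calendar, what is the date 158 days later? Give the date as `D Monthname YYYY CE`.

27 November 1931 CE

JDN of 1931-06-22 = 2426515.
2426515 + 158 = 2426673.
JDN 2426673 in the Gregorian calendar is 27 November 1931 CE.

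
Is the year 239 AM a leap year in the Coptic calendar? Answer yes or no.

yes

239 mod 4 = 3; in the Coptic calendar a year is leap when year mod 4 = 3, so it is a leap year.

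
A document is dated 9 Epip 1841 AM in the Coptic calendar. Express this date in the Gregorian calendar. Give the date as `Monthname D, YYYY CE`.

July 17, 2125 CE

Both dates share Julian Day Number 2497398; in the Gregorian calendar that is 17 July 2125 CE.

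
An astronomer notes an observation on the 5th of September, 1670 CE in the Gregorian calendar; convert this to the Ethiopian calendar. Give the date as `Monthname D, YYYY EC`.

Both dates share Julian Day Number 2331263; in the Ethiopian calendar that is 3 Pagume 1662 EC.

Pagume 3, 1662 EC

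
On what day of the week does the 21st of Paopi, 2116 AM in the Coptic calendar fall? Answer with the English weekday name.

Equivalently 4 November 2399 Gregorian, JDN 2597584.
Since JDN mod 7 = 3 (0 = Monday), the day is Thursday.

Thursday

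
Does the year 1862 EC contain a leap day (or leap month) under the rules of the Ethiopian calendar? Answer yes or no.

1862 mod 4 = 2; in the Ethiopian calendar a year is leap when year mod 4 = 3, so it is a common year.

no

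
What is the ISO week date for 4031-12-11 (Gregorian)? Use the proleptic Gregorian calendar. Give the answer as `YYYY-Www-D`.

4031-W50-4

The weekday is Thursday (ISO weekday 4).
That Thursday belongs to ISO week 50 of ISO year 4031.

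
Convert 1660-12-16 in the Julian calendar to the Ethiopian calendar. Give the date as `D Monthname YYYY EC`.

Julian Day Number of the source date = 2327723.
Converting JDN 2327723 to the Ethiopian calendar gives 20 Tahsas 1653 EC.

20 Tahsas 1653 EC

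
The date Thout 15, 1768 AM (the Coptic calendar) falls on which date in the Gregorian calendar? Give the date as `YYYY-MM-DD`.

Julian Day Number of the source date = 2470441.
Converting JDN 2470441 to the Gregorian calendar gives 26 September 2051 CE.

2051-09-26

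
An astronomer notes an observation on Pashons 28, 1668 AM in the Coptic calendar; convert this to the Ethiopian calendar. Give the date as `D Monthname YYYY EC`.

28 Ginbot 1944 EC

Both dates share Julian Day Number 2434169; in the Ethiopian calendar that is 28 Ginbot 1944 EC.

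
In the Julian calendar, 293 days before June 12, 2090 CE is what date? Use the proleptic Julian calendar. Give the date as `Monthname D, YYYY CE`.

August 23, 2089 CE

The starting date is JDN 2484593; 2484593 − 293 = 2484300.
JDN 2484300 corresponds to August 23, 2089 CE.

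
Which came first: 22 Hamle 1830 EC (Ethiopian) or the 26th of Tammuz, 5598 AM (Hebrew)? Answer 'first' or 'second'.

second

First date → JDN 2392584; second date → JDN 2392575.
JDN 2392575 < JDN 2392584, so the second date is earlier.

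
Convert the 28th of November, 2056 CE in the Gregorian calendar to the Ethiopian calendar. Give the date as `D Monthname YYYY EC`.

Julian Day Number of the source date = 2472331.
Converting JDN 2472331 to the Ethiopian calendar gives 19 Hidar 2049 EC.

19 Hidar 2049 EC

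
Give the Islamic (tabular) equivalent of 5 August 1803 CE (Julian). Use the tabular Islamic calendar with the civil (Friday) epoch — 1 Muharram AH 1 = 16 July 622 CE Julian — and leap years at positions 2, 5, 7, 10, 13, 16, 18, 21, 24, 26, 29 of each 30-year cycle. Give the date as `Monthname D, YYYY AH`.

Rabi' al-Thani 28, 1218 AH

Julian Day Number of the source date = 2379820.
Converting JDN 2379820 to the tabular Islamic calendar gives 28 Rabi' al-Thani 1218 AH.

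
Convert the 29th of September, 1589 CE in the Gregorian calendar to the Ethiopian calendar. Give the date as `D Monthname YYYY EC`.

22 Meskerem 1582 EC

Julian Day Number of the source date = 2301702.
Converting JDN 2301702 to the Ethiopian calendar gives 22 Meskerem 1582 EC.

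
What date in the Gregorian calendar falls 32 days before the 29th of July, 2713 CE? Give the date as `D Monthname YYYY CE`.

27 June 2713 CE

JDN of the 29th of July, 2713 CE = 2712172.
2712172 − 32 = 2712140.
JDN 2712140 in the Gregorian calendar is 27 June 2713 CE.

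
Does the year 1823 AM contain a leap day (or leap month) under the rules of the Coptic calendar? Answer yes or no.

1823 mod 4 = 3; in the Coptic calendar a year is leap when year mod 4 = 3, so it is a leap year.

yes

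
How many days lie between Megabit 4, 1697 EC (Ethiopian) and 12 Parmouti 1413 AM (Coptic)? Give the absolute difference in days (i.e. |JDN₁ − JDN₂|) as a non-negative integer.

First date → JDN 2343868; second date → JDN 2340984.
The interval is |2343868 − 2340984| = 2884 days.

2884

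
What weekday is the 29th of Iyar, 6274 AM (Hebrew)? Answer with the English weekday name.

Equivalently 26 May 2514 Gregorian, JDN 2639425.
Since JDN mod 7 = 5 (0 = Monday), the day is Saturday.

Saturday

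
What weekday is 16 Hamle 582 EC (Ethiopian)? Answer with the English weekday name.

In the proleptic Gregorian calendar this is 12 July 590 (JDN 1936746).
Since JDN mod 7 = 0 (0 = Monday), the day is Monday.

Monday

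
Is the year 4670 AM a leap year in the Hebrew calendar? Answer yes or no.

no

Hebrew year 4670 is year 15 of its 19-year Metonic cycle; leap years are at positions 3, 6, 8, 11, 14, 17, 19, so it is a common year (12 months).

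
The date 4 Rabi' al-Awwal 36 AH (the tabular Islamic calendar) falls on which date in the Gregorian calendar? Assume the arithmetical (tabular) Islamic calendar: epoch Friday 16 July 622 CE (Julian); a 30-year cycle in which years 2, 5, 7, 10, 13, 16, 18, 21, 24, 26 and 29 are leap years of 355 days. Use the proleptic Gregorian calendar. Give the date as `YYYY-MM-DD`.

0656-09-03

Both dates share Julian Day Number 1960905; in the Gregorian calendar that is 3 September 656 CE.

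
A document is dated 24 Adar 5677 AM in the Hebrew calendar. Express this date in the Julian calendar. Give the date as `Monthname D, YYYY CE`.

Both dates share Julian Day Number 2421306; in the Julian calendar that is 5 March 1917 CE.

March 5, 1917 CE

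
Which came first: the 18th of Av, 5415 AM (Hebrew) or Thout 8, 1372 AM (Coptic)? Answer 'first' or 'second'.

first

The two dates have Julian Day Numbers 2325769 and 2325795 respectively.
Since 2325769 < 2325795, the first date comes first.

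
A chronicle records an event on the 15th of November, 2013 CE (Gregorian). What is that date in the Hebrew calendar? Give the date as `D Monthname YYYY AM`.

Both dates share Julian Day Number 2456612; in the Hebrew calendar that is 12 Kislev 5774 AM.

12 Kislev 5774 AM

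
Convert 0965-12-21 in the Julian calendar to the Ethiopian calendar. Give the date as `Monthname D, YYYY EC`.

Tahsas 25, 958 EC

Both dates share Julian Day Number 2073879; in the Ethiopian calendar that is 25 Tahsas 958 EC.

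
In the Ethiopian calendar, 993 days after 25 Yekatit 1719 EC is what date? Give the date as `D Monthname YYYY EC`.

12 Hidar 1722 EC

JDN of 25 Yekatit 1719 EC = 2351894.
2351894 + 993 = 2352887.
JDN 2352887 in the Ethiopian calendar is 12 Hidar 1722 EC.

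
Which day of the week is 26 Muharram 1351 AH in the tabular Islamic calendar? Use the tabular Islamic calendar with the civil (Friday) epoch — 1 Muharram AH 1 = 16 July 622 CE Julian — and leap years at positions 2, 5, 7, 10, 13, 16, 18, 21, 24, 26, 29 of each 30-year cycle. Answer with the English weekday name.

Wednesday

In the Gregorian calendar this is 1 June 1932 (JDN 2426860).
Since JDN mod 7 = 2 (0 = Monday), the day is Wednesday.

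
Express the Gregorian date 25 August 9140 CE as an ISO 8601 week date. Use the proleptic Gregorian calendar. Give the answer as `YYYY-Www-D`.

The weekday is Sunday (ISO weekday 7).
That Sunday belongs to ISO week 34 of ISO year 9140.

9140-W34-7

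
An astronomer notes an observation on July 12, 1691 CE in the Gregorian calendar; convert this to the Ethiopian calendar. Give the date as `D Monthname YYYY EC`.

8 Hamle 1683 EC

Julian Day Number of the source date = 2338878.
Converting JDN 2338878 to the Ethiopian calendar gives 8 Hamle 1683 EC.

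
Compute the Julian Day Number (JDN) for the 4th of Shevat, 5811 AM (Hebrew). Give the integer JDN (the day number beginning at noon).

2470189

Equivalently 17 January 2051 (Gregorian).
JDN 2400001 is 17 November 1858 CE (Gregorian), MJD 0; the target day is +70188 days from there, so JDN = 2470189.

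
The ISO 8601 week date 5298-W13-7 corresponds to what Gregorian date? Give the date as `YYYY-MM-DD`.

ISO week 1 of 5298 is the week containing the first Thursday of 5298.
Week 13, day 7 (Sunday) lands on 5298-03-30.

5298-03-30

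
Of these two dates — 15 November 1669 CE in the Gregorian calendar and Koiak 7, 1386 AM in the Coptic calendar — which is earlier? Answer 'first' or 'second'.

first

The two dates have Julian Day Numbers 2330969 and 2330997 respectively.
Since 2330969 < 2330997, the first date comes first.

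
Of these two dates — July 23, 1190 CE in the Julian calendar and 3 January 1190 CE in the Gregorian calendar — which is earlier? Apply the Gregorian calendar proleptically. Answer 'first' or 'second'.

First date → JDN 2155909; second date → JDN 2155701.
JDN 2155701 < JDN 2155909, so the second date is earlier.

second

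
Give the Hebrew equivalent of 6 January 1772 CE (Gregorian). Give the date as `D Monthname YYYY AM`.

1 Shevat 5532 AM

Both dates share Julian Day Number 2368275; in the Hebrew calendar that is 1 Shevat 5532 AM.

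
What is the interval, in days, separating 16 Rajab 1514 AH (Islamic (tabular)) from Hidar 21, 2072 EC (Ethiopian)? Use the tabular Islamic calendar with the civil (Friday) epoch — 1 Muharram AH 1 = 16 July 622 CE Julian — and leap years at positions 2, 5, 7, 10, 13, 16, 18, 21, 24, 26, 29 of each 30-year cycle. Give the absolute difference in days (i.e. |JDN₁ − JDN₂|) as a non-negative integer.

First date → JDN 2484789; second date → JDN 2480734.
The interval is |2484789 − 2480734| = 4055 days.

4055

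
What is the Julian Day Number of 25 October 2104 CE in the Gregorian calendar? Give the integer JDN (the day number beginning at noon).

JDN 2299161 is 15 October 1582 CE (Gregorian); the target day is +190667 days from there, so JDN = 2489828.

2489828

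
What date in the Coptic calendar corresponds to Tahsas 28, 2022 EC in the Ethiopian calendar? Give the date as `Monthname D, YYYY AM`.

Koiak 28, 1746 AM

Both dates share Julian Day Number 2462508; in the Coptic calendar that is 28 Koiak 1746 AM.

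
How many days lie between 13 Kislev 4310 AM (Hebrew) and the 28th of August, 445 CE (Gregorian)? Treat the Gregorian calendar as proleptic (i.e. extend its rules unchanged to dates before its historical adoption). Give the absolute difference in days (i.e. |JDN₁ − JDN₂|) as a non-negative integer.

38070

JDN of the first date = 1921903.
JDN of the second date = 1883833.
|1883833 − 1921903| = 38070.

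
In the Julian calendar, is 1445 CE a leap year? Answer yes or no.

1445 mod 4 = 1, so it is a common year in the Julian calendar.

no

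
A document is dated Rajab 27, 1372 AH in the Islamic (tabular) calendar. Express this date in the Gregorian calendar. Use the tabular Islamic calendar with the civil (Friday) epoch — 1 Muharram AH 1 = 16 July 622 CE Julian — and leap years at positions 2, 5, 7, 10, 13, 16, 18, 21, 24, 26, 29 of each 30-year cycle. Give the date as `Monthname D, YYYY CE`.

April 12, 1953 CE

Both dates share Julian Day Number 2434480; in the Gregorian calendar that is 12 April 1953 CE.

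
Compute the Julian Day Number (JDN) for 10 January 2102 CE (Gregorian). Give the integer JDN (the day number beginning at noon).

JDN 2451545 is 1 January 2000 CE (Gregorian); the target day is +37264 days from there, so JDN = 2488809.

2488809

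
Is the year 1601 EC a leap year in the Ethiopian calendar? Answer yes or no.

1601 mod 4 = 1; in the Ethiopian calendar a year is leap when year mod 4 = 3, so it is a common year.

no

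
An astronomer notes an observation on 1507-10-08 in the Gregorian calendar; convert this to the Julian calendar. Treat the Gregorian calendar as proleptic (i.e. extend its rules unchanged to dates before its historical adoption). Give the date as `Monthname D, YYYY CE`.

September 28, 1507 CE

At this point the Julian calendar is 10 days behind the Gregorian.
8 October 1507 Gregorian − 10 days → 28 September 1507 Julian.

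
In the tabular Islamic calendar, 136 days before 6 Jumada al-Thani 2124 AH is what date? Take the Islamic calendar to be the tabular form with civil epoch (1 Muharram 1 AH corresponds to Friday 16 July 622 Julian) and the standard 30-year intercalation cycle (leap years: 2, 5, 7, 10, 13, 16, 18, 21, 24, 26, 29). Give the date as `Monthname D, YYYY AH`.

Muharram 18, 2124 AH

The starting date is JDN 2700913; 2700913 − 136 = 2700777.
JDN 2700777 corresponds to Muharram 18, 2124 AH.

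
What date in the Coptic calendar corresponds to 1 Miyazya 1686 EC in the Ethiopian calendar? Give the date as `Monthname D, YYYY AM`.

Parmouti 1, 1410 AM

Julian Day Number of the source date = 2339877.
Converting JDN 2339877 to the Coptic calendar gives 1 Parmouti 1410 AM.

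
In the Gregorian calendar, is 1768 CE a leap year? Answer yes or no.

yes

1768 is divisible by 4 and not by 100, so it is a leap year.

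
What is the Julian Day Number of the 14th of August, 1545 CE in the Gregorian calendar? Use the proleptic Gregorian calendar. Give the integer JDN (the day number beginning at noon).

JDN 2451545 is 1 January 2000 CE (Gregorian); the target day is −165960 days from there, so JDN = 2285585.

2285585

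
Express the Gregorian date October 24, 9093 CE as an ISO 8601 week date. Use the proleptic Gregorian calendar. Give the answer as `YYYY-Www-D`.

The weekday is Tuesday (ISO weekday 2).
That Tuesday belongs to ISO week 43 of ISO year 9093.

9093-W43-2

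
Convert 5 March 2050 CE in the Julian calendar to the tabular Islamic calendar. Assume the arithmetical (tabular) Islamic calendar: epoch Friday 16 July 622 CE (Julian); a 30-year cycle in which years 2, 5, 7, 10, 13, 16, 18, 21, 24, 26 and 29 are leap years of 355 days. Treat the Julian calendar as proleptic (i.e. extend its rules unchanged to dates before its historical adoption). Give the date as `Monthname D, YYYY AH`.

Julian Day Number of the source date = 2469884.
Converting JDN 2469884 to the tabular Islamic calendar gives 24 Jumada al-Thani 1472 AH.

Jumada al-Thani 24, 1472 AH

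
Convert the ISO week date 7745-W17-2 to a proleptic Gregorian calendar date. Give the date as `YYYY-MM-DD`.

7745-04-27

ISO week 1 of 7745 is the week containing the first Thursday of 7745.
Week 17, day 2 (Tuesday) lands on 7745-04-27.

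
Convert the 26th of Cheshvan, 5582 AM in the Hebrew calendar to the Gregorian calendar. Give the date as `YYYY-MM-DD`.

Both dates share Julian Day Number 2386491; in the Gregorian calendar that is 21 November 1821 CE.

1821-11-21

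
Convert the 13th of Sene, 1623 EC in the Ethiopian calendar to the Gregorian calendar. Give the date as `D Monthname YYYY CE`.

17 June 1631 CE

Both dates share Julian Day Number 2316938; in the Gregorian calendar that is 17 June 1631 CE.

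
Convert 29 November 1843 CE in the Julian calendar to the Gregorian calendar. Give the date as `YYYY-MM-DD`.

1843-12-11

At this point the Julian calendar is 12 days behind the Gregorian.
29 November 1843 Julian + 12 days → 11 December 1843 Gregorian.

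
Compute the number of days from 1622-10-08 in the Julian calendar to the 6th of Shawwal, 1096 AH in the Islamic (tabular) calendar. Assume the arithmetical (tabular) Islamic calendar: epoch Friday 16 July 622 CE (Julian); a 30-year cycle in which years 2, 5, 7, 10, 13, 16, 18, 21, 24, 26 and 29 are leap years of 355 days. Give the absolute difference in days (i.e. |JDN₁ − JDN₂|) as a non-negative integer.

First date → JDN 2313774; second date → JDN 2336742.
The interval is |2313774 − 2336742| = 22968 days.

22968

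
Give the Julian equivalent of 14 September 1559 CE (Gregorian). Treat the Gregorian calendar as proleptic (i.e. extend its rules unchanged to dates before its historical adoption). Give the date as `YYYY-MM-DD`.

The Julian–Gregorian offset here is 10 days (Julian trailing).
14 September 1559 Gregorian − 10 days → 4 September 1559 Julian.

1559-09-04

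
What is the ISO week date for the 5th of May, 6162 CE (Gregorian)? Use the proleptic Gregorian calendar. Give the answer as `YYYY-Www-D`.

The weekday is Wednesday (ISO weekday 3).
That Wednesday belongs to ISO week 18 of ISO year 6162.

6162-W18-3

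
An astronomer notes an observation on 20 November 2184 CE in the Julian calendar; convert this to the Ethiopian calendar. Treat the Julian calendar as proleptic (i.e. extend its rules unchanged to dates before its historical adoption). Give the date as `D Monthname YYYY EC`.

Both dates share Julian Day Number 2519088; in the Ethiopian calendar that is 24 Hidar 2177 EC.

24 Hidar 2177 EC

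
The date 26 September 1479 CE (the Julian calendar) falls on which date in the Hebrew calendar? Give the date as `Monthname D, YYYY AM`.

Julian Day Number of the source date = 2261531.
Converting JDN 2261531 to the Hebrew calendar gives 11 Tishrei 5240 AM.

Tishrei 11, 5240 AM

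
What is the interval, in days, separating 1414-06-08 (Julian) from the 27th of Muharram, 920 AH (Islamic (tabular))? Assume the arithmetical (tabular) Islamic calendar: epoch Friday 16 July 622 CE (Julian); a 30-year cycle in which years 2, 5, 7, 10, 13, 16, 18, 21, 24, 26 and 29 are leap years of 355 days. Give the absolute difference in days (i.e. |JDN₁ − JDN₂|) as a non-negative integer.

First date → JDN 2237680; second date → JDN 2274129.
The interval is |2237680 − 2274129| = 36449 days.

36449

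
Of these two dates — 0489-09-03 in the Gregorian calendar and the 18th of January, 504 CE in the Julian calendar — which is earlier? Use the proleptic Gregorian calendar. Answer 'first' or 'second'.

First date → JDN 1899910; second date → JDN 1905161.
JDN 1899910 < JDN 1905161, so the first date is earlier.

first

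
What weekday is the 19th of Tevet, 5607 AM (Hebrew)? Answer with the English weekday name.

This is JDN 2395669 (7 January 1847 Gregorian).
2395669 ≡ 3 (mod 7); counting from Monday = 0 gives Thursday.

Thursday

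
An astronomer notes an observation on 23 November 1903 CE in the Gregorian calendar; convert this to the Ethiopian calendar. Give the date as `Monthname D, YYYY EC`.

Hidar 13, 1896 EC

Julian Day Number of the source date = 2416442.
Converting JDN 2416442 to the Ethiopian calendar gives 13 Hidar 1896 EC.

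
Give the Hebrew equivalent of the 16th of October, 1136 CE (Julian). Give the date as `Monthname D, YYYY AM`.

The source date corresponds to 23 October 1136 in the proleptic Gregorian calendar (JDN 2136271).
That day falls on 19 Cheshvan 4897 AM in the Hebrew calendar.

Cheshvan 19, 4897 AM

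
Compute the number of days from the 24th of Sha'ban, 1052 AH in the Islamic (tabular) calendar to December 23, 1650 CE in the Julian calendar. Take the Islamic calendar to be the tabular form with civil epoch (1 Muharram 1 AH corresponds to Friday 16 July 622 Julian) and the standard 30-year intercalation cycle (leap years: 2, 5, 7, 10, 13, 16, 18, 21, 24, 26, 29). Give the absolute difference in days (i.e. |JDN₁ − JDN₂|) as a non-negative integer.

JDN of the first date = 2321109.
JDN of the second date = 2324077.
|2324077 − 2321109| = 2968.

2968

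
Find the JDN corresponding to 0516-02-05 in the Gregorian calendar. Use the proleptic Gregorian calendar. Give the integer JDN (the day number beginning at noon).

JDN 2400001 is 17 November 1858 CE (Gregorian), MJD 0; the target day is −490441 days from there, so JDN = 1909560.

1909560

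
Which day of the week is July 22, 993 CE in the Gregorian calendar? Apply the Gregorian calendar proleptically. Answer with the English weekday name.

Monday

2083949 ≡ 0 (mod 7); counting from Monday = 0 gives Monday.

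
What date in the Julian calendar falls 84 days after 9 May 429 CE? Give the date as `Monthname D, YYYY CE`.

Counting 84 days forward from JDN 1877879 reaches JDN 1877963, which is August 1, 429 CE.

August 1, 429 CE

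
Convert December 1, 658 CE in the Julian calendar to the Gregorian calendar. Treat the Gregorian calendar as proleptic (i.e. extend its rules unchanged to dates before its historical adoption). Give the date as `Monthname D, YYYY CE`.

December 4, 658 CE

The Julian–Gregorian offset here is 3 days (Julian trailing).
1 December 658 Julian + 3 days → 4 December 658 Gregorian.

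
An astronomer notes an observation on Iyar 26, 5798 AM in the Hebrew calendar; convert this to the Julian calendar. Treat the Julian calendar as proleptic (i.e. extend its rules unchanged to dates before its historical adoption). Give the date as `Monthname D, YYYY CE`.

Both dates share Julian Day Number 2465575; in the Julian calendar that is 18 May 2038 CE.

May 18, 2038 CE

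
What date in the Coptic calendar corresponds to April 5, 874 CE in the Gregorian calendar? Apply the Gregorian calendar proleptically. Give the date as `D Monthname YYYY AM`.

6 Parmouti 590 AM

Julian Day Number of the source date = 2040377.
Converting JDN 2040377 to the Coptic calendar gives 6 Parmouti 590 AM.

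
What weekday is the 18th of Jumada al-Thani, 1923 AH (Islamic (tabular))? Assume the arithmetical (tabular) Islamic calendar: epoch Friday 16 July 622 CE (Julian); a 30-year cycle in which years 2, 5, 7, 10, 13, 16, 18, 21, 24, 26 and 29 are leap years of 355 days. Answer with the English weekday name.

Tuesday

In the Gregorian calendar this is 7 October 2487 (JDN 2629698).
JDN 2629698 mod 7 = 1, and JDN 0 was a Monday, so this is a Tuesday.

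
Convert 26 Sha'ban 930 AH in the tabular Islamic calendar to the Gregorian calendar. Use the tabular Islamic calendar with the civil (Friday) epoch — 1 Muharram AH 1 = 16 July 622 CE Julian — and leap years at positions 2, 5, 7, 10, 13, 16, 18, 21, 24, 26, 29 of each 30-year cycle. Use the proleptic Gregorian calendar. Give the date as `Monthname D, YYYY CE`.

July 9, 1524 CE

Julian Day Number of the source date = 2277879.
Converting JDN 2277879 to the Gregorian calendar gives 9 July 1524 CE.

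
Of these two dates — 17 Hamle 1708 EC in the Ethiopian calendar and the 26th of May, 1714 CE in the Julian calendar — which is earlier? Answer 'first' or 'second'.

Converting both to JDN: 2348019 vs 2347242; the smaller is the second.

second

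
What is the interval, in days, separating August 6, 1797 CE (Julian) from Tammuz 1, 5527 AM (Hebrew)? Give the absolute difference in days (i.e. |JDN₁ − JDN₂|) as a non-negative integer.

First date → JDN 2377630; second date → JDN 2366622.
The interval is |2377630 − 2366622| = 11008 days.

11008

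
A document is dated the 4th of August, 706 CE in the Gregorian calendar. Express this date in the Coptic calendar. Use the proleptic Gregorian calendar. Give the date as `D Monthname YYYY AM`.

7 Mesori 422 AM

Both dates share Julian Day Number 1979136; in the Coptic calendar that is 7 Mesori 422 AM.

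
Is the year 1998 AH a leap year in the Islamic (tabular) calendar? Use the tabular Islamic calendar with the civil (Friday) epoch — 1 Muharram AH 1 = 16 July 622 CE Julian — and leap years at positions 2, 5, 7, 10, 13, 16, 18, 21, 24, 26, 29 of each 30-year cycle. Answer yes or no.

Year 1998 AH is year 18 of its 30-year cycle; leap positions are 2, 5, 7, 10, 13, 16, 18, 21, 24, 26, 29, so it is a leap year (355 days).

yes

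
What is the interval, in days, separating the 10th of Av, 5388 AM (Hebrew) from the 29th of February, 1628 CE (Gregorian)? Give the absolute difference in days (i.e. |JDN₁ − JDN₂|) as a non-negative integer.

162

JDN of the first date = 2315896.
JDN of the second date = 2315734.
|2315734 − 2315896| = 162.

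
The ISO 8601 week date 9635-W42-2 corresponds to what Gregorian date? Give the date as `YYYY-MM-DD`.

9635-10-16

ISO week 1 of 9635 is the week containing the first Thursday of 9635.
Week 42, day 2 (Tuesday) lands on 9635-10-16.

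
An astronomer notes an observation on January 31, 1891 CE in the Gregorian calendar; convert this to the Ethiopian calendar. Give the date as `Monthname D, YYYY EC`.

Both dates share Julian Day Number 2411764; in the Ethiopian calendar that is 24 Tir 1883 EC.

Tir 24, 1883 EC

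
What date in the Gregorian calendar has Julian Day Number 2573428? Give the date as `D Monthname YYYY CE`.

Counting from JDN 2299161 = 15 Oct 1582 gives an offset of 274267 days.

15 September 2333 CE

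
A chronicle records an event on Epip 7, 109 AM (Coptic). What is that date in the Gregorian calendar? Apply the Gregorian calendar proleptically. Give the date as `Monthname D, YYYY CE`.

July 2, 393 CE

Both dates share Julian Day Number 1864783; in the Gregorian calendar that is 2 July 393 CE.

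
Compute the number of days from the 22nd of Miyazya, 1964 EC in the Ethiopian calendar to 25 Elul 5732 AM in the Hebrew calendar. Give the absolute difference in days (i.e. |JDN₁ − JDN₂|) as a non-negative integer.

127

First date → JDN 2441438; second date → JDN 2441565.
The interval is |2441438 − 2441565| = 127 days.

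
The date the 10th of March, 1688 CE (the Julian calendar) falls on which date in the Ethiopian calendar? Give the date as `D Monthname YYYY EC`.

14 Megabit 1680 EC

The source date corresponds to 20 March 1688 in the Gregorian calendar (JDN 2337669).
That day falls on 14 Megabit 1680 EC in the Ethiopian calendar.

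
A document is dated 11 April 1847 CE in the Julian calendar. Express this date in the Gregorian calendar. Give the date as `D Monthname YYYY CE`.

23 April 1847 CE

The Julian–Gregorian offset here is 12 days (Julian trailing).
11 April 1847 Julian + 12 days → 23 April 1847 Gregorian.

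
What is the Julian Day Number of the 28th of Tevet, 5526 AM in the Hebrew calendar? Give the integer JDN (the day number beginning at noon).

2366087

In the Gregorian calendar the same day is 9 January 1766.
JDN 2299161 is 15 October 1582 CE (Gregorian); the target day is +66926 days from there, so JDN = 2366087.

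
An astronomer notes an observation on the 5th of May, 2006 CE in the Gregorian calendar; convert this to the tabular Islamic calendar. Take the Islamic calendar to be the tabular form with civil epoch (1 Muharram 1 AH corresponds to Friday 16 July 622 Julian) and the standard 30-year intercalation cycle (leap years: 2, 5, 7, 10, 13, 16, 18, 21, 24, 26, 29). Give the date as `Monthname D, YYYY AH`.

Rabi' al-Thani 6, 1427 AH

Both dates share Julian Day Number 2453861; in the tabular Islamic calendar that is 6 Rabi' al-Thani 1427 AH.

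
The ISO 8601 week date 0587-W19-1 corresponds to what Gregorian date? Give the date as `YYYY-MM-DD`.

ISO week 1 of 587 is the week containing the first Thursday of 587.
Week 19, day 1 (Monday) lands on 0587-05-07.

0587-05-07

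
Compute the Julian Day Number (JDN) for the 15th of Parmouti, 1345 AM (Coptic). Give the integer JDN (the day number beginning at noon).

2316150

Equivalently 20 April 1629 (Gregorian).
JDN 2299161 is 15 October 1582 CE (Gregorian); the target day is +16989 days from there, so JDN = 2316150.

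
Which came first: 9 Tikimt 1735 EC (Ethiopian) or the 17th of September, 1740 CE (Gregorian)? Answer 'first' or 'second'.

second

Converting both to JDN: 2357602 vs 2356842; the smaller is the second.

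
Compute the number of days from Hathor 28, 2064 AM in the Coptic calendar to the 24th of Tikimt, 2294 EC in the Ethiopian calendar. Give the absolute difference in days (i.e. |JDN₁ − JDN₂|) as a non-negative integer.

16836

JDN of the first date = 2578628.
JDN of the second date = 2561792.
|2561792 − 2578628| = 16836.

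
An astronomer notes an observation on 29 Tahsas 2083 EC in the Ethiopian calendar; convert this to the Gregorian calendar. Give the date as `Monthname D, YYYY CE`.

Both dates share Julian Day Number 2484789; in the Gregorian calendar that is 7 January 2091 CE.

January 7, 2091 CE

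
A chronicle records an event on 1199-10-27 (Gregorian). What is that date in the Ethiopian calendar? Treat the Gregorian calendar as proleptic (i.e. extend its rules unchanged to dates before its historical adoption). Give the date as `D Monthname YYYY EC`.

22 Tikimt 1192 EC

Julian Day Number of the source date = 2159285.
Converting JDN 2159285 to the Ethiopian calendar gives 22 Tikimt 1192 EC.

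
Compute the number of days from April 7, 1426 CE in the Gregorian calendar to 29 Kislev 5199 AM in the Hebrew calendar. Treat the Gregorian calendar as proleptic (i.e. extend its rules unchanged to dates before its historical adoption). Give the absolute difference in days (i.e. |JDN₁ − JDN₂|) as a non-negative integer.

4646

First date → JDN 2241992; second date → JDN 2246638.
The interval is |2241992 − 2246638| = 4646 days.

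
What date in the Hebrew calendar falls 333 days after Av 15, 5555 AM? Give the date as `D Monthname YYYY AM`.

22 Sivan 5556 AM

JDN of Av 15, 5555 AM = 2376882.
2376882 + 333 = 2377215.
JDN 2377215 in the Hebrew calendar is 22 Sivan 5556 AM.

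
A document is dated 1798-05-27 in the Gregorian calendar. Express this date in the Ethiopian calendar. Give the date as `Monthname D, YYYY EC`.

Ginbot 21, 1790 EC

Julian Day Number of the source date = 2377913.
Converting JDN 2377913 to the Ethiopian calendar gives 21 Ginbot 1790 EC.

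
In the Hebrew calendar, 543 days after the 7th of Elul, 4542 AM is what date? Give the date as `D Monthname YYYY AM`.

18 Adar I 4544 AM

The starting date is JDN 2006915; 2006915 + 543 = 2007458.
JDN 2007458 corresponds to 18 Adar I 4544 AM.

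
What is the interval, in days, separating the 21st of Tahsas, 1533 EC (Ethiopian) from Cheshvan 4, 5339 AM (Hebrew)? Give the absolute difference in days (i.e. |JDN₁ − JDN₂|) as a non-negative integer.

13806

First date → JDN 2283894; second date → JDN 2297700.
The interval is |2283894 − 2297700| = 13806 days.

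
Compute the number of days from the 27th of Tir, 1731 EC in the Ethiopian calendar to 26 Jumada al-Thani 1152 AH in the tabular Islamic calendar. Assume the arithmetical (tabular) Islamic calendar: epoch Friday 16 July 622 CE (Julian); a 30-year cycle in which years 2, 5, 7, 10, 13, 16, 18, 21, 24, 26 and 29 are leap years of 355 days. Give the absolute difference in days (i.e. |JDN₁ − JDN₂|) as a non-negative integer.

240

JDN of the first date = 2356249.
JDN of the second date = 2356489.
|2356489 − 2356249| = 240.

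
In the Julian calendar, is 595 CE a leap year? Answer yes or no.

595 mod 4 = 3, so it is a common year in the Julian calendar.

no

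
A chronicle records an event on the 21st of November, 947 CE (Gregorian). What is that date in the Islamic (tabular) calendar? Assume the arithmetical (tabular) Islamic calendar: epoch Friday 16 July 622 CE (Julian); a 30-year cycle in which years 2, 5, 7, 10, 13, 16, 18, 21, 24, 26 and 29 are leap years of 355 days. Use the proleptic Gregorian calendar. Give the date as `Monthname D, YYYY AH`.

Rabi' al-Thani 28, 336 AH

Julian Day Number of the source date = 2067269.
Converting JDN 2067269 to the tabular Islamic calendar gives 28 Rabi' al-Thani 336 AH.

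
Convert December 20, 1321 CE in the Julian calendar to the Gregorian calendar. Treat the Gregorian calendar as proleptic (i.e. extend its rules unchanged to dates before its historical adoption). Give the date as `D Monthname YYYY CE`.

The Julian–Gregorian offset here is 8 days (Julian trailing).
20 December 1321 Julian + 8 days → 28 December 1321 Gregorian.

28 December 1321 CE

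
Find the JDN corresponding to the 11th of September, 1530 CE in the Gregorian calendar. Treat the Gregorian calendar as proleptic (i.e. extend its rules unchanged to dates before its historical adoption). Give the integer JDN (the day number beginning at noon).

2280134

JDN 2400001 is 17 November 1858 CE (Gregorian), MJD 0; the target day is −119867 days from there, so JDN = 2280134.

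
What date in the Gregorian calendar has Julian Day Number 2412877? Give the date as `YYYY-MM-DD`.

JDN 2451545 is 1 Jan 2000; 2412877 is −38668 days from there.

1894-02-17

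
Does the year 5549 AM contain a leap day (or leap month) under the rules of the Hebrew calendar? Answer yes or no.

no

Hebrew year 5549 is year 1 of its 19-year Metonic cycle; leap years are at positions 3, 6, 8, 11, 14, 17, 19, so it is a common year (12 months).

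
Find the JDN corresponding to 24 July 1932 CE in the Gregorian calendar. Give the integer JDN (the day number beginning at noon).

JDN 2299161 is 15 October 1582 CE (Gregorian); the target day is +127752 days from there, so JDN = 2426913.

2426913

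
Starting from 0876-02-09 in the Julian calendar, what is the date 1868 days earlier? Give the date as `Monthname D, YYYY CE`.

December 29, 870 CE

JDN of 0876-02-09 = 2041056.
2041056 − 1868 = 2039188.
JDN 2039188 in the Julian calendar is December 29, 870 CE.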